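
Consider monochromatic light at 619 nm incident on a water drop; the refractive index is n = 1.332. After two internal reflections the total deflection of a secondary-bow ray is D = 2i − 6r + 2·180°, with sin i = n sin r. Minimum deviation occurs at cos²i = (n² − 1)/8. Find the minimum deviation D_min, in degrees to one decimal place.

230.6°

cos²i = (1.77422 − 1)/8 = 0.09678; i = arccos(0.31109) = 71.875°.
sin r = sin 71.875°/1.332 = 0.71350; r = 45.520°.
D_min = 2·71.875° − 6·45.520° + 360° = 230.628°.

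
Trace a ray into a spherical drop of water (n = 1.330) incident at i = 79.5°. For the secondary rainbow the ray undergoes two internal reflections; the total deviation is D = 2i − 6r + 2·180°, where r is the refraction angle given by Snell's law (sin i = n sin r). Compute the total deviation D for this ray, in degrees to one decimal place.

sin r = sin 79.5° / 1.330 = 0.9833/1.330 = 0.7393; r = 47.67°.
D = 2·79.5° − 6·47.67° + 2·180° = 159.00° − 286.03° + 360° = 232.97°.

233.0°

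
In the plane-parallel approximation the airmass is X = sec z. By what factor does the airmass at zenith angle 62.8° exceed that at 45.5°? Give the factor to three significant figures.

X(62.8°)/X(45.5°) = sec 62.8° / sec 45.5° = cos 45.5° / cos 62.8° = 0.7009/0.4571 = 1.5334.

1.53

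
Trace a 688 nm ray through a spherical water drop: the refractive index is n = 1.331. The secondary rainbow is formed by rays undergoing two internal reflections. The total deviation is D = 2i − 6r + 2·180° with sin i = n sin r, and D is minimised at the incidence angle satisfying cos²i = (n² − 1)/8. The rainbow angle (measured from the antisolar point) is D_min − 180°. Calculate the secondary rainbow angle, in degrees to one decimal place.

cos²i = (1.77156 − 1)/8 = 0.09645; i = arccos(0.31056) = 71.907°.
sin r = sin 71.907°/1.331 = 0.71417; r = 45.575°.
D_min = 2·71.907° − 6·45.575° + 360° = 230.365°.
Rainbow angle = D_min − 180° = 50.365°.

50.4°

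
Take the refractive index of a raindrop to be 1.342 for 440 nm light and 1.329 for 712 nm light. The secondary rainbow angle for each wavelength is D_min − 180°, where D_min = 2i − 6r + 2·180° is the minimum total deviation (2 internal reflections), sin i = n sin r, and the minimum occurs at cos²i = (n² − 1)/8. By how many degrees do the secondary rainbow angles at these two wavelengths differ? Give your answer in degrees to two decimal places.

At 440 nm (n = 1.342): cos²i = 0.10012 → i = 71.554°, r = 44.981°, D_min = 233.222°, rainbow angle = 53.222°.
At 712 nm (n = 1.329): cos²i = 0.09578 → i = 71.972°, r = 45.685°, D_min = 229.837°, rainbow angle = 49.837°.
Angular width = |53.222° − 49.837°| = 3.385°.

3.39°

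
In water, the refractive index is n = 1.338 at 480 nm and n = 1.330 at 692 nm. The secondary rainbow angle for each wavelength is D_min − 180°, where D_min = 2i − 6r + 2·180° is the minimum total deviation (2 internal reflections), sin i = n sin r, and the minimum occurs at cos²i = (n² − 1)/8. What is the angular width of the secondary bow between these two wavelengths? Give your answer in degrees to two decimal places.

2.09°

At 480 nm (n = 1.338): cos²i = 0.09878 → i = 71.682°, r = 45.195°, D_min = 232.193°, rainbow angle = 52.193°.
At 692 nm (n = 1.330): cos²i = 0.09611 → i = 71.940°, r = 45.630°, D_min = 230.101°, rainbow angle = 50.101°.
Angular width = |52.193° − 50.101°| = 2.092°.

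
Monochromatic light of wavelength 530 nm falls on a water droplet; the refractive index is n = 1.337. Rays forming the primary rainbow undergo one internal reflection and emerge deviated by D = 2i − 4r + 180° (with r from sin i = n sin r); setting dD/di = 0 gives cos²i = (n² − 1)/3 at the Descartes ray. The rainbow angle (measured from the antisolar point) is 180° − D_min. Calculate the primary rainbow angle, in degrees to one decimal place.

41.5°

cos²i = (1.78757 − 1)/3 = 0.26252; i = arccos(0.51237) = 59.178°.
sin r = sin 59.178°/1.337 = 0.64231; r = 39.964°.
D_min = 2·59.178° − 4·39.964° + 180° = 138.500°.
Rainbow angle = 180° − D_min = 41.500°.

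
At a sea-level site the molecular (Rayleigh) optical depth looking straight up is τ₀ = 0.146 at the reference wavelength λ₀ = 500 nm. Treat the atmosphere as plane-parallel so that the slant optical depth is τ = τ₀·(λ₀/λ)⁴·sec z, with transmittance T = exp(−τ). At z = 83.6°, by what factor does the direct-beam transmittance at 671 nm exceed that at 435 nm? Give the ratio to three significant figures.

6.57

Airmass: sec 83.6° = 8.9711.
τ(671 nm) = 0.146 × (500/671)⁴ × 8.9711 = 0.146 × 0.3083 × 8.9711 = 0.4038.
τ(435 nm) = 0.146 × (500/435)⁴ × 8.9711 = 0.146 × 1.7455 × 8.9711 = 2.2862.
T(671)/T(435) = exp(τ_B − τ_A) = exp(1.8824) = 6.5694.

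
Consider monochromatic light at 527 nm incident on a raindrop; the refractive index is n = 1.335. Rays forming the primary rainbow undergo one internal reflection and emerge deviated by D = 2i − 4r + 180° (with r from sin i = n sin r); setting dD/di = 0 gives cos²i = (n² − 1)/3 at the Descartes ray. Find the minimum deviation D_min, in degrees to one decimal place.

cos²i = (1.78222 − 1)/3 = 0.26074; i = arccos(0.51063) = 59.294°.
sin r = sin 59.294°/1.335 = 0.64405; r = 40.094°.
D_min = 2·59.294° − 4·40.094° + 180° = 138.212°.

138.2°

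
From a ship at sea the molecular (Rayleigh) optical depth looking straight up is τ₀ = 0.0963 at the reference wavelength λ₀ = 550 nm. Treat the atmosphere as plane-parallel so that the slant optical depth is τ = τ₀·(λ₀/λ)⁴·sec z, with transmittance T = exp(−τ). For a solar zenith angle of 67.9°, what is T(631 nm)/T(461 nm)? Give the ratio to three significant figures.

Airmass: sec 67.9° = 2.6580.
τ(631 nm) = 0.0963 × (550/631)⁴ × 2.6580 = 0.0963 × 0.5772 × 2.6580 = 0.1477.
τ(461 nm) = 0.0963 × (550/461)⁴ × 2.6580 = 0.0963 × 2.0260 × 2.6580 = 0.5186.
T(631)/T(461) = exp(τ_B − τ_A) = exp(0.3708) = 1.4490.

1.45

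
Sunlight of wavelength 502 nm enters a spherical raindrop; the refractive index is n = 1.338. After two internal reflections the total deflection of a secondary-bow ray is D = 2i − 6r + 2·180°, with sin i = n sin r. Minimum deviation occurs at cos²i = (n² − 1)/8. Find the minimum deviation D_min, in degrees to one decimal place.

232.2°

cos²i = (1.79024 − 1)/8 = 0.09878; i = arccos(0.31429) = 71.682°.
sin r = sin 71.682°/1.338 = 0.70951; r = 45.195°.
D_min = 2·71.682° − 6·45.195° + 360° = 232.193°.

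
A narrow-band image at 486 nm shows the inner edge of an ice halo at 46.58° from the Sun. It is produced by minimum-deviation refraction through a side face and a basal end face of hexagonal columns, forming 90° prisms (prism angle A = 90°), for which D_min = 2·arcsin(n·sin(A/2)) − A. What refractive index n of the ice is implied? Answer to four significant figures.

Rearranging: n = sin((D_min + A)/2) / sin(A/2).
(D_min + A)/2 = (46.58° + 90°)/2 = 68.290°.
n = sin 68.290° / sin 45° = 0.9291 / 0.7071 = 1.3139.

1.314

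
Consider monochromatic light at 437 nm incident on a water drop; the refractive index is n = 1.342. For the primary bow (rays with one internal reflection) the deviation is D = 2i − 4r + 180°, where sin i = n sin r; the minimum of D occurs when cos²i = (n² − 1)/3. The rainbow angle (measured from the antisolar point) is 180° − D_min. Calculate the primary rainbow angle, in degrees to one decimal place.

40.8°

cos²i = (1.80096 − 1)/3 = 0.26699; i = arccos(0.51671) = 58.888°.
sin r = sin 58.888°/1.342 = 0.63797; r = 39.641°.
D_min = 2·58.888° − 4·39.641° + 180° = 139.213°.
Rainbow angle = 180° − D_min = 40.787°.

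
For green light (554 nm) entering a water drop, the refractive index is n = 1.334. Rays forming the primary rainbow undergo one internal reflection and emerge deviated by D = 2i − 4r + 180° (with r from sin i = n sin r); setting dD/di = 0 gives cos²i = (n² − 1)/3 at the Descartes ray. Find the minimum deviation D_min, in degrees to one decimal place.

cos²i = (1.77956 − 1)/3 = 0.25985; i = arccos(0.50976) = 59.352°.
sin r = sin 59.352°/1.334 = 0.64492; r = 40.159°.
D_min = 2·59.352° − 4·40.159° + 180° = 138.067°.

138.1°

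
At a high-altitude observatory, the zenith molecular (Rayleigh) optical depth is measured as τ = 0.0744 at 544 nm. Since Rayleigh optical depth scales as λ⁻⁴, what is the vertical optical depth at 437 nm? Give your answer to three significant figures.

τ(437 nm) = τ(544 nm) × (544/437)⁴ = 0.0744 × (1.2449)⁴ = 0.0744 × 2.4014 = 0.1787.

0.179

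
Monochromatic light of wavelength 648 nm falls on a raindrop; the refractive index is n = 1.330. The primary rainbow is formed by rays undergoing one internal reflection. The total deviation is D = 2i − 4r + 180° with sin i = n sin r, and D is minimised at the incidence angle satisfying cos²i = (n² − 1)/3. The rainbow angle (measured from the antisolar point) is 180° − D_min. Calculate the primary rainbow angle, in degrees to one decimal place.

cos²i = (1.76890 − 1)/3 = 0.25630; i = arccos(0.50626) = 59.585°.
sin r = sin 59.585°/1.330 = 0.64841; r = 40.422°.
D_min = 2·59.585° − 4·40.422° + 180° = 137.484°.
Rainbow angle = 180° − D_min = 42.516°.

42.5°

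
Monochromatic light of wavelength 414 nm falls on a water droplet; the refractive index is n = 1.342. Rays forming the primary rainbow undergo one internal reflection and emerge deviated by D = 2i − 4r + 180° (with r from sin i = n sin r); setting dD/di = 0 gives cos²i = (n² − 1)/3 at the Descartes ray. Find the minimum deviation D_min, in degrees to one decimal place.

139.2°

cos²i = (1.80096 − 1)/3 = 0.26699; i = arccos(0.51671) = 58.888°.
sin r = sin 58.888°/1.342 = 0.63797; r = 39.641°.
D_min = 2·58.888° − 4·39.641° + 180° = 139.213°.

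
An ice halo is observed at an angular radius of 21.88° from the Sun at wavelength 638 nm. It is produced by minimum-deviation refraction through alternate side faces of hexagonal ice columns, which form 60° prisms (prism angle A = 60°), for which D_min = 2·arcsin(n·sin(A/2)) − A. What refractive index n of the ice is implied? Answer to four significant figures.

Rearranging: n = sin((D_min + A)/2) / sin(A/2).
(D_min + A)/2 = (21.88° + 60°)/2 = 40.940°.
n = sin 40.940° / sin 30° = 0.6553 / 0.5000 = 1.3105.

1.311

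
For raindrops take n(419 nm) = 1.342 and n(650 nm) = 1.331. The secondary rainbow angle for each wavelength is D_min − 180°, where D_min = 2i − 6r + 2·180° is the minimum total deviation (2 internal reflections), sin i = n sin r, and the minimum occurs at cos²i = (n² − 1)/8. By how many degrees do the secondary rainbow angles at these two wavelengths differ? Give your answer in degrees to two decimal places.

At 419 nm (n = 1.342): cos²i = 0.10012 → i = 71.554°, r = 44.981°, D_min = 233.222°, rainbow angle = 53.222°.
At 650 nm (n = 1.331): cos²i = 0.09645 → i = 71.907°, r = 45.575°, D_min = 230.365°, rainbow angle = 50.365°.
Angular width = |53.222° − 50.365°| = 2.857°.

2.86°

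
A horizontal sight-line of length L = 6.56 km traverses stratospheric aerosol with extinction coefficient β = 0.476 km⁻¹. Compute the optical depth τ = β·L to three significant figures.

τ = β·L = 0.476 × 6.56 = 3.1226.

3.12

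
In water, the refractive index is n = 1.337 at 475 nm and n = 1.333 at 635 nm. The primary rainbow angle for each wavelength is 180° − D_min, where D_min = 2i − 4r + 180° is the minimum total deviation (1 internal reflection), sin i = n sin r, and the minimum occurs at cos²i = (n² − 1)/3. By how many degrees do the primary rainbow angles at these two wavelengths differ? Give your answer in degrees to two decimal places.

At 475 nm (n = 1.337): cos²i = 0.26252 → i = 59.178°, r = 39.964°, D_min = 138.500°, rainbow angle = 41.500°.
At 635 nm (n = 1.333): cos²i = 0.25896 → i = 59.410°, r = 40.225°, D_min = 137.922°, rainbow angle = 42.078°.
Angular width = |41.500° − 42.078°| = 0.578°.

0.58°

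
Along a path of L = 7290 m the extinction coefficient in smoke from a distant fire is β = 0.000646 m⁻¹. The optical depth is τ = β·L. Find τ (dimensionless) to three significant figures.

4.71

τ = β·L = 0.000646 × 7290 = 4.7093.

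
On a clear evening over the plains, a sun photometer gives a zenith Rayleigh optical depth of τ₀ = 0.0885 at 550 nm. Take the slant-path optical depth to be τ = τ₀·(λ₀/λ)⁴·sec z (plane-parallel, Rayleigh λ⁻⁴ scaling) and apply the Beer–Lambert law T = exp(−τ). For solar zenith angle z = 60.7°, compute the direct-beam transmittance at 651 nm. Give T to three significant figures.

0.912

sec 60.7° = 2.0434.
τ = 0.0885 × (550/651)⁴ × 2.0434 = 0.0885 × 0.5095 × 2.0434 = 0.0921.
T = exp(−0.0921) = 0.9120.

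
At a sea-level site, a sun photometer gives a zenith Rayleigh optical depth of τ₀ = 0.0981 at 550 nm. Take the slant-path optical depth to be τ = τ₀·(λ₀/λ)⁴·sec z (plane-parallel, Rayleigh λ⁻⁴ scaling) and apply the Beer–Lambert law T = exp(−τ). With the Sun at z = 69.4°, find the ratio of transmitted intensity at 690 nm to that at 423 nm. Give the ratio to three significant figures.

1.98

Airmass: sec 69.4° = 2.8422.
τ(690 nm) = 0.0981 × (550/690)⁴ × 2.8422 = 0.0981 × 0.4037 × 2.8422 = 0.1126.
τ(423 nm) = 0.0981 × (550/423)⁴ × 2.8422 = 0.0981 × 2.8582 × 2.8422 = 0.7969.
T(690)/T(423) = exp(τ_B − τ_A) = exp(0.6844) = 1.9825.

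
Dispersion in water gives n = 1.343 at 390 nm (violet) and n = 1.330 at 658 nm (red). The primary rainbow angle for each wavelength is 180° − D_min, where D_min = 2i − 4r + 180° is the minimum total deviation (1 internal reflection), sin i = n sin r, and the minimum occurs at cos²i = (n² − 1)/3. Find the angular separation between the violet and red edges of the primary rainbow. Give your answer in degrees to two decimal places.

1.87°

At 390 nm (n = 1.343): cos²i = 0.26788 → i = 58.830°, r = 39.577°, D_min = 139.354°, rainbow angle = 40.646°.
At 658 nm (n = 1.330): cos²i = 0.25630 → i = 59.585°, r = 40.422°, D_min = 137.484°, rainbow angle = 42.516°.
Angular width = |40.646° − 42.516°| = 1.871°.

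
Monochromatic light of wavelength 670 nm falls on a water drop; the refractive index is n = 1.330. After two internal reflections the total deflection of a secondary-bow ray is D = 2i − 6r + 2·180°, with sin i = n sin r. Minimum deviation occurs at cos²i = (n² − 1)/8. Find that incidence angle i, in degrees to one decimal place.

71.9°

cos²i = (1.330² − 1)/8 = (1.76890 − 1)/8 = 0.09611.
cos i = 0.31002, so i = 71.940°.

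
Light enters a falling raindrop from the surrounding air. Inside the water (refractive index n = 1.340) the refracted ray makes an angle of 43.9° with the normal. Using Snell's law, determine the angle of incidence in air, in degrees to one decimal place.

Snell: sin θ_i = n · sin θ_r = 1.340 × sin 43.9° = 1.340 × 0.6934 = 0.9292.
θ_i = arcsin(0.9292) = 68.30°.

68.3°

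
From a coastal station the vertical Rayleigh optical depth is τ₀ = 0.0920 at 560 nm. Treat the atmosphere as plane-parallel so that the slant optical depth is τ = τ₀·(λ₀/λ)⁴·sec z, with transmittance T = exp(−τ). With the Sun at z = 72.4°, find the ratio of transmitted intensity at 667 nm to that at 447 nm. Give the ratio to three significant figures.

Airmass: sec 72.4° = 3.3072.
τ(667 nm) = 0.0920 × (560/667)⁴ × 3.3072 = 0.0920 × 0.4969 × 3.3072 = 0.1512.
τ(447 nm) = 0.0920 × (560/447)⁴ × 3.3072 = 0.0920 × 2.4633 × 3.3072 = 0.7495.
T(667)/T(447) = exp(τ_B − τ_A) = exp(0.5983) = 1.8191.

1.82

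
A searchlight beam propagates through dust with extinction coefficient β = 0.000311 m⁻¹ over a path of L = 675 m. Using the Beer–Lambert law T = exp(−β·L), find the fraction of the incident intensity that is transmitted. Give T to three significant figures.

τ = β·L = 0.000311 × 675 = 0.2099.
T = exp(−0.2099) = 0.8106.

0.811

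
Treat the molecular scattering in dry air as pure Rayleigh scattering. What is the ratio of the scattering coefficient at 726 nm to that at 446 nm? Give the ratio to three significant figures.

0.142

Rayleigh scattering ∝ λ⁻⁴, so the ratio of coefficients is the inverse fourth power of the wavelength ratio.
σ(726)/σ(446) = (446/726)⁴ = (0.6143)⁴ = 0.1424.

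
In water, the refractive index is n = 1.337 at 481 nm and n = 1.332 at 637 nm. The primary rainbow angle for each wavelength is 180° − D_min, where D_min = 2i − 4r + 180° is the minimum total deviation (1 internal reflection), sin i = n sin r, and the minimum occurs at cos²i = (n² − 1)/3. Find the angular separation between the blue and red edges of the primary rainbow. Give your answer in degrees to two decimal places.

At 481 nm (n = 1.337): cos²i = 0.26252 → i = 59.178°, r = 39.964°, D_min = 138.500°, rainbow angle = 41.500°.
At 637 nm (n = 1.332): cos²i = 0.25807 → i = 59.469°, r = 40.290°, D_min = 137.776°, rainbow angle = 42.224°.
Angular width = |41.500° − 42.224°| = 0.724°.

0.72°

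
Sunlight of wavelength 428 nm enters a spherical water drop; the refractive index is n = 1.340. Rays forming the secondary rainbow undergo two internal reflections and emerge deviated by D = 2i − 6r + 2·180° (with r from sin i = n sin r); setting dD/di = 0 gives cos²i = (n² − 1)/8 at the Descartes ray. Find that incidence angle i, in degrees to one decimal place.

71.6°

cos²i = (1.340² − 1)/8 = (1.79560 − 1)/8 = 0.09945.
cos i = 0.31536, so i = 71.618°.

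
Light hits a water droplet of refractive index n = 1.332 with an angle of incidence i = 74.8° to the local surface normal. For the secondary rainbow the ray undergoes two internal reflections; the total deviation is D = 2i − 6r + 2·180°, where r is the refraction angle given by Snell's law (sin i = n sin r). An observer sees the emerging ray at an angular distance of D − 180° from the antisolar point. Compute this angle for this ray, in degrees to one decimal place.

51.0°

sin r = sin 74.8° / 1.332 = 0.9650/1.332 = 0.7245; r = 46.43°.
D = 2·74.8° − 6·46.43° + 2·180° = 149.60° − 278.56° + 360° = 231.04°.
Angle from antisolar point = D − 180° = 51.04°.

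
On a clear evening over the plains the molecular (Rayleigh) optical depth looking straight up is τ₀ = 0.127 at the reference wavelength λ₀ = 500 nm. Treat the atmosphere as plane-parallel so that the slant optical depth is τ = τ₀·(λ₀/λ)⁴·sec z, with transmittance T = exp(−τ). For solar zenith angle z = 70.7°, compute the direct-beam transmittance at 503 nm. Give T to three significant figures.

sec 70.7° = 3.0256.
τ = 0.127 × (500/503)⁴ × 3.0256 = 0.127 × 0.9764 × 3.0256 = 0.3752.
T = exp(−0.3752) = 0.6872.

0.687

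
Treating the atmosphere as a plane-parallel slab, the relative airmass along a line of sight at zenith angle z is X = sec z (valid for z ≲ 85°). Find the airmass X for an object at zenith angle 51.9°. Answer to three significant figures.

1.62

X = sec z = 1/cos 51.9° = 1/0.6170 = 1.6207.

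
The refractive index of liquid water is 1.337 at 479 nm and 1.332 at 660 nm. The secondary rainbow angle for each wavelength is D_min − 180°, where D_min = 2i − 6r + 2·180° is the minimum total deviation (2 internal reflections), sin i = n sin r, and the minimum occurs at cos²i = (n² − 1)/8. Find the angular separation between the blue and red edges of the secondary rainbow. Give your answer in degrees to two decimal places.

At 479 nm (n = 1.337): cos²i = 0.09845 → i = 71.714°, r = 45.249°, D_min = 231.934°, rainbow angle = 51.934°.
At 660 nm (n = 1.332): cos²i = 0.09678 → i = 71.875°, r = 45.520°, D_min = 230.628°, rainbow angle = 50.628°.
Angular width = |51.934° − 50.628°| = 1.305°.

1.31°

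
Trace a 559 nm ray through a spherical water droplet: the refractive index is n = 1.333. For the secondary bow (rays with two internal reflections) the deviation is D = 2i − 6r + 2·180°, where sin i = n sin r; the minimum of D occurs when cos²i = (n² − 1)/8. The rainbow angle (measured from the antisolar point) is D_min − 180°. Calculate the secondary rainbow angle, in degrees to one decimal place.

50.9°

cos²i = (1.77689 − 1)/8 = 0.09711; i = arccos(0.31163) = 71.843°.
sin r = sin 71.843°/1.333 = 0.71283; r = 45.466°.
D_min = 2·71.843° − 6·45.466° + 360° = 230.891°.
Rainbow angle = D_min − 180° = 50.891°.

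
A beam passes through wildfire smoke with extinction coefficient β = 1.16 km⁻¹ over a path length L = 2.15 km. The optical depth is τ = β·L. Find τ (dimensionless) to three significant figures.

τ = β·L = 1.16 × 2.15 = 2.4940.

2.49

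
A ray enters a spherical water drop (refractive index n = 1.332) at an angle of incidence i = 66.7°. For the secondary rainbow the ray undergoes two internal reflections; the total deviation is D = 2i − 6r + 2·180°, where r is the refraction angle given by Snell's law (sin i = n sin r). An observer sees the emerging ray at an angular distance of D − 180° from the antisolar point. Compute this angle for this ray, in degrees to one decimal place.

sin r = sin 66.7° / 1.332 = 0.9184/1.332 = 0.6895; r = 43.59°.
D = 2·66.7° − 6·43.59° + 2·180° = 133.40° − 261.55° + 360° = 231.85°.
Angle from antisolar point = D − 180° = 51.85°.

51.8°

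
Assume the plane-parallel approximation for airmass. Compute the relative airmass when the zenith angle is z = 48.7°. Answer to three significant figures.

1.52

X = sec z = 1/cos 48.7° = 1/0.6600 = 1.5151.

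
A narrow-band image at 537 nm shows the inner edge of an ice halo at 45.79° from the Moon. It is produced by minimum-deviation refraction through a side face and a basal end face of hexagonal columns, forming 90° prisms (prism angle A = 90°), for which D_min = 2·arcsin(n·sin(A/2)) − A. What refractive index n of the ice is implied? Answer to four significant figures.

Rearranging: n = sin((D_min + A)/2) / sin(A/2).
(D_min + A)/2 = (45.79° + 90°)/2 = 67.895°.
n = sin 67.895° / sin 45° = 0.9265 / 0.7071 = 1.3103.

1.310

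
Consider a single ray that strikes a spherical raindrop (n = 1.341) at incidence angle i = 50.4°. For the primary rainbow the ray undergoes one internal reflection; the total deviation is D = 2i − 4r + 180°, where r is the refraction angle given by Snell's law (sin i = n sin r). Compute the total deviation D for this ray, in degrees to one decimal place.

140.5°

sin r = sin 50.4° / 1.341 = 0.7705/1.341 = 0.5746; r = 35.07°.
D = 2·50.4° − 4·35.07° + 180° = 100.80° − 140.28° + 180° = 140.52°.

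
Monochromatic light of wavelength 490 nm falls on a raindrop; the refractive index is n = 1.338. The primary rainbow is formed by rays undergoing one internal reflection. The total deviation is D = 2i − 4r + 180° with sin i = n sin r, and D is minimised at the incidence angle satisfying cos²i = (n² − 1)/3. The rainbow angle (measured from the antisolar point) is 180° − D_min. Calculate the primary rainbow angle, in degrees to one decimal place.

cos²i = (1.79024 − 1)/3 = 0.26341; i = arccos(0.51324) = 59.120°.
sin r = sin 59.120°/1.338 = 0.64144; r = 39.899°.
D_min = 2·59.120° − 4·39.899° + 180° = 138.643°.
Rainbow angle = 180° − D_min = 41.357°.

41.4°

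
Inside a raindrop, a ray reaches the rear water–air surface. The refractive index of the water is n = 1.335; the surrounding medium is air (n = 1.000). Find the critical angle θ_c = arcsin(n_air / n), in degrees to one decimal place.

sin θ_c = n_air / n = 1.000 / 1.335 = 0.7491.
θ_c = arcsin(0.7491) = 48.51°.

48.5°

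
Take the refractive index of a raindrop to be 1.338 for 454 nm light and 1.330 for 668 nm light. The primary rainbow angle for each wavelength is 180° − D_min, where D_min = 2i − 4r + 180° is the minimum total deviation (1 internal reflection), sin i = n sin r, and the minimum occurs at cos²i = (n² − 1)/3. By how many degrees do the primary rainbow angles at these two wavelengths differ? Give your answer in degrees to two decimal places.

1.16°

At 454 nm (n = 1.338): cos²i = 0.26341 → i = 59.120°, r = 39.899°, D_min = 138.643°, rainbow angle = 41.357°.
At 668 nm (n = 1.330): cos²i = 0.25630 → i = 59.585°, r = 40.422°, D_min = 137.484°, rainbow angle = 42.516°.
Angular width = |41.357° − 42.516°| = 1.160°.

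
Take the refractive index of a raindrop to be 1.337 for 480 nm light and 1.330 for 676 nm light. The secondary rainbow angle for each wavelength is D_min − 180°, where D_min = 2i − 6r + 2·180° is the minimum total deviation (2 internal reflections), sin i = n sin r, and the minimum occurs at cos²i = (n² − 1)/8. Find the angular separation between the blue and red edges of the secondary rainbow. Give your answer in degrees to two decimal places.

At 480 nm (n = 1.337): cos²i = 0.09845 → i = 71.714°, r = 45.249°, D_min = 231.934°, rainbow angle = 51.934°.
At 676 nm (n = 1.330): cos²i = 0.09611 → i = 71.940°, r = 45.630°, D_min = 230.101°, rainbow angle = 50.101°.
Angular width = |51.934° − 50.101°| = 1.832°.

1.83°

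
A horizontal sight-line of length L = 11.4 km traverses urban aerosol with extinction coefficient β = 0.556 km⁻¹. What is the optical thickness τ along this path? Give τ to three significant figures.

6.34

τ = β·L = 0.556 × 11.4 = 6.3384.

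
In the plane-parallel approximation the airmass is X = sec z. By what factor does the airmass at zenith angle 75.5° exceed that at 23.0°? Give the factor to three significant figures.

X(75.5°)/X(23.0°) = sec 75.5° / sec 23.0° = cos 23.0° / cos 75.5° = 0.9205/0.2504 = 3.6764.

3.68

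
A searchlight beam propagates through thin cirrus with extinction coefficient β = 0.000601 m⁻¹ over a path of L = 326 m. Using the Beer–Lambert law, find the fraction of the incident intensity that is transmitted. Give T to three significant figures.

0.822

τ = β·L = 0.000601 × 326 = 0.1959.
T = exp(−0.1959) = 0.8221.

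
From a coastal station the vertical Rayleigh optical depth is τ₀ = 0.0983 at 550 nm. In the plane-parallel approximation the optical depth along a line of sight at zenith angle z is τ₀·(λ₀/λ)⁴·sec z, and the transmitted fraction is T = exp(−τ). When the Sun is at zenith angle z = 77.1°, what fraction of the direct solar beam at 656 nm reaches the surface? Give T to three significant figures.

sec 77.1° = 4.4793.
τ = 0.0983 × (550/656)⁴ × 4.4793 = 0.0983 × 0.4941 × 4.4793 = 0.2176.
T = exp(−0.2176) = 0.8045.

0.804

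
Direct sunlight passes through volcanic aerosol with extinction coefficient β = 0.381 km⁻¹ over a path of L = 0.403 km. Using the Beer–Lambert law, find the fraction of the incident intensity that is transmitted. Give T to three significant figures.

τ = β·L = 0.381 × 0.403 = 0.1535.
T = exp(−0.1535) = 0.8577.

0.858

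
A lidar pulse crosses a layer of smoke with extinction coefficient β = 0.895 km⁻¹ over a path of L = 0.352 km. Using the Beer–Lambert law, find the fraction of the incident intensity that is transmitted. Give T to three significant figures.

0.730

τ = β·L = 0.895 × 0.352 = 0.3150.
T = exp(−0.3150) = 0.7298.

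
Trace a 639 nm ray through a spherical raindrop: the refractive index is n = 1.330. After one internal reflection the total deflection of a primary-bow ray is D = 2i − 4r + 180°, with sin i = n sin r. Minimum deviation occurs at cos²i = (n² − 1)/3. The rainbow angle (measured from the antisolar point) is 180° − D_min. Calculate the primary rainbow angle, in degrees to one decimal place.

42.5°

cos²i = (1.76890 − 1)/3 = 0.25630; i = arccos(0.50626) = 59.585°.
sin r = sin 59.585°/1.330 = 0.64841; r = 40.422°.
D_min = 2·59.585° − 4·40.422° + 180° = 137.484°.
Rainbow angle = 180° − D_min = 42.516°.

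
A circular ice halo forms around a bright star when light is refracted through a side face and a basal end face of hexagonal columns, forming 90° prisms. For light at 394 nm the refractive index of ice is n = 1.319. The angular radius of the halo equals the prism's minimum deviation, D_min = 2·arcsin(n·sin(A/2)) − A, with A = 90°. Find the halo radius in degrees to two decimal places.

47.71°

n·sin(A/2) = 1.319 × sin 45° = 1.319 × 0.7071 = 0.9327.
D_min = 2·arcsin(0.9327) − 90° = 2 × 68.856° − 90° = 47.711°.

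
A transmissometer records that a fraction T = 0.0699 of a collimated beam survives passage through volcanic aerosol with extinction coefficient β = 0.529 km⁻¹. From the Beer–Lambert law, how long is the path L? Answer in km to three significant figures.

Beer–Lambert: T = exp(−βL) ⇒ L = −ln(T)/β = −ln(0.0699)/0.529 = 2.6607/0.529 = 5.03 km.

5.03 km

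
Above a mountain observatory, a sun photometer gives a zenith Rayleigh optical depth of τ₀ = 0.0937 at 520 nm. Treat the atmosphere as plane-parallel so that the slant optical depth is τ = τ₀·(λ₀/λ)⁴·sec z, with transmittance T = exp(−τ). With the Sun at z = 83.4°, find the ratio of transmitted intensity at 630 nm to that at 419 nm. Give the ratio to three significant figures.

Airmass: sec 83.4° = 8.7004.
τ(630 nm) = 0.0937 × (520/630)⁴ × 8.7004 = 0.0937 × 0.4641 × 8.7004 = 0.3784.
τ(419 nm) = 0.0937 × (520/419)⁴ × 8.7004 = 0.0937 × 2.3722 × 8.7004 = 1.9339.
T(630)/T(419) = exp(τ_B − τ_A) = exp(1.5555) = 4.7376.

4.74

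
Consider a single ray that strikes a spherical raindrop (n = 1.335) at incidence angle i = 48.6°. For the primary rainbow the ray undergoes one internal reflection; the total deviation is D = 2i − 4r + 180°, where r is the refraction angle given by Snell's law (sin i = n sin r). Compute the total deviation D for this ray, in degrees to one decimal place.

sin r = sin 48.6° / 1.335 = 0.7501/1.335 = 0.5619; r = 34.19°.
D = 2·48.6° − 4·34.19° + 180° = 97.20° − 136.74° + 180° = 140.46°.

140.5°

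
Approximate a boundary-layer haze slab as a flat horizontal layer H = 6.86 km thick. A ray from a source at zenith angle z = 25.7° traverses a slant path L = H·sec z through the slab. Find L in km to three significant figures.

7.61 km

sec z = 1/cos 25.7° = 1.1098.
L = 6.86 × 1.1098 = 7.613 km.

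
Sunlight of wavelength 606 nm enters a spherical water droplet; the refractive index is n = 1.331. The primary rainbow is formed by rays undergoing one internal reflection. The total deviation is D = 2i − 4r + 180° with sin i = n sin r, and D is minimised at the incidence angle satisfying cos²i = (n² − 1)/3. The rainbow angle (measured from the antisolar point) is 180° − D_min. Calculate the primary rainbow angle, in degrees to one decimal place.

cos²i = (1.77156 − 1)/3 = 0.25719; i = arccos(0.50714) = 59.527°.
sin r = sin 59.527°/1.331 = 0.64753; r = 40.356°.
D_min = 2·59.527° − 4·40.356° + 180° = 137.630°.
Rainbow angle = 180° − D_min = 42.370°.

42.4°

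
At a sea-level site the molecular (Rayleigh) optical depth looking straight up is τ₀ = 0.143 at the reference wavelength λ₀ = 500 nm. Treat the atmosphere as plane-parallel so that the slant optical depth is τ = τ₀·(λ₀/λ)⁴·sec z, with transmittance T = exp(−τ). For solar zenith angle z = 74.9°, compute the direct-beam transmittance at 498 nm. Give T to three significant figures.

sec 74.9° = 3.8387.
τ = 0.143 × (500/498)⁴ × 3.8387 = 0.143 × 1.0162 × 3.8387 = 0.5578.
T = exp(−0.5578) = 0.5725.

0.572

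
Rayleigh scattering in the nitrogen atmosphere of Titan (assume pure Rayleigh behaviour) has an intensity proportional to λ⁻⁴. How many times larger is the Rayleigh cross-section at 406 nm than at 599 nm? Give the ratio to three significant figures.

4.74

Rayleigh scattering ∝ λ⁻⁴, so the ratio of coefficients is the inverse fourth power of the wavelength ratio.
σ(406)/σ(599) = (599/406)⁴ = (1.4754)⁴ = 4.738.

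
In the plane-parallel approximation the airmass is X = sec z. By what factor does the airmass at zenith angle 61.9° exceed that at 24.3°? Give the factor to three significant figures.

1.93

X(61.9°)/X(24.3°) = sec 61.9° / sec 24.3° = cos 24.3° / cos 61.9° = 0.9114/0.4710 = 1.9350.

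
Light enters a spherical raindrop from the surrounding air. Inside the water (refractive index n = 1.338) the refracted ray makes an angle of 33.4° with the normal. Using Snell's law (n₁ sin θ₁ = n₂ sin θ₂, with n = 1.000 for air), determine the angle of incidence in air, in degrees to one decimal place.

47.4°

Snell: sin θ_i = n · sin θ_r = 1.338 × sin 33.4° = 1.338 × 0.5505 = 0.7365.
θ_i = arcsin(0.7365) = 47.44°.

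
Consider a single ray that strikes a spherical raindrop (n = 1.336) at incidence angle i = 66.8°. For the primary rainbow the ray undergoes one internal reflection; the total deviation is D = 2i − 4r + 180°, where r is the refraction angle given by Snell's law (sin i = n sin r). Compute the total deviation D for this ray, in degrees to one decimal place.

sin r = sin 66.8° / 1.336 = 0.9191/1.336 = 0.6880; r = 43.47°.
D = 2·66.8° − 4·43.47° + 180° = 133.60° − 173.88° + 180° = 139.72°.

139.7°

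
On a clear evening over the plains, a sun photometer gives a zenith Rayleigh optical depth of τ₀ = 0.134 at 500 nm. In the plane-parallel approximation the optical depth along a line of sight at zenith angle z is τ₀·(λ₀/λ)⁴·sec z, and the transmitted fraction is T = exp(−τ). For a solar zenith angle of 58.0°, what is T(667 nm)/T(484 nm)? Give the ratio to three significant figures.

1.23

Airmass: sec 58.0° = 1.8871.
τ(667 nm) = 0.134 × (500/667)⁴ × 1.8871 = 0.134 × 0.3158 × 1.8871 = 0.0798.
τ(484 nm) = 0.134 × (500/484)⁴ × 1.8871 = 0.134 × 1.1389 × 1.8871 = 0.2880.
T(667)/T(484) = exp(τ_B − τ_A) = exp(0.2082) = 1.2314.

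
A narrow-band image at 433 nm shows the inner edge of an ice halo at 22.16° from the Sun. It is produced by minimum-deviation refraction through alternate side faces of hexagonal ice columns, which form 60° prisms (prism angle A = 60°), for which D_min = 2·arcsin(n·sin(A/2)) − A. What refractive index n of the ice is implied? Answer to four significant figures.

1.314

Rearranging: n = sin((D_min + A)/2) / sin(A/2).
(D_min + A)/2 = (22.16° + 60°)/2 = 41.080°.
n = sin 41.080° / sin 30° = 0.6571 / 0.5000 = 1.3142.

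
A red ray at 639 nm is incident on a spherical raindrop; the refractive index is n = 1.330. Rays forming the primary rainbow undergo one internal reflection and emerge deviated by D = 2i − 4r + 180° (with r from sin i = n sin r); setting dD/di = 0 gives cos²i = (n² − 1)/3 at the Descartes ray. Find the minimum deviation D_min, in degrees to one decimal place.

137.5°

cos²i = (1.76890 − 1)/3 = 0.25630; i = arccos(0.50626) = 59.585°.
sin r = sin 59.585°/1.330 = 0.64841; r = 40.422°.
D_min = 2·59.585° − 4·40.422° + 180° = 137.484°.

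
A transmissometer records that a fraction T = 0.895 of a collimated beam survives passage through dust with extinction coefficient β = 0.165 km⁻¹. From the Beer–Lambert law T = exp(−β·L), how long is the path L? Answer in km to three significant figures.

Beer–Lambert: T = exp(−βL) ⇒ L = −ln(T)/β = −ln(0.895)/0.165 = 0.1109/0.165 = 0.6723 km.

0.672 km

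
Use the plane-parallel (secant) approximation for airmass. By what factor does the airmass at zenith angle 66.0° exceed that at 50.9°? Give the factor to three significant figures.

1.55

X(66.0°)/X(50.9°) = sec 66.0° / sec 50.9° = cos 50.9° / cos 66.0° = 0.6307/0.4067 = 1.5506.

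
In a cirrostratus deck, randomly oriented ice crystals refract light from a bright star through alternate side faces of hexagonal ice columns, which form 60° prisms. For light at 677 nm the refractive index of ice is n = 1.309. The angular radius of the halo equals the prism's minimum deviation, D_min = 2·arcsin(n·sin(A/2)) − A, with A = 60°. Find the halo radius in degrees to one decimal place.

n·sin(A/2) = 1.309 × sin 30° = 1.309 × 0.5000 = 0.6545.
D_min = 2·arcsin(0.6545) − 60° = 2 × 40.882° − 60° = 21.763°.

21.8°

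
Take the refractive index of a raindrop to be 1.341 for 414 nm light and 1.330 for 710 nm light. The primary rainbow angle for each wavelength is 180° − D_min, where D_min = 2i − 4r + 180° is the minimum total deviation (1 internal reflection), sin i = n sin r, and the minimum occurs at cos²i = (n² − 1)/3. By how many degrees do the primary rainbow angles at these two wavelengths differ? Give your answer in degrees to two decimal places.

At 414 nm (n = 1.341): cos²i = 0.26609 → i = 58.946°, r = 39.705°, D_min = 139.071°, rainbow angle = 40.929°.
At 710 nm (n = 1.330): cos²i = 0.25630 → i = 59.585°, r = 40.422°, D_min = 137.484°, rainbow angle = 42.516°.
Angular width = |40.929° − 42.516°| = 1.588°.

1.59°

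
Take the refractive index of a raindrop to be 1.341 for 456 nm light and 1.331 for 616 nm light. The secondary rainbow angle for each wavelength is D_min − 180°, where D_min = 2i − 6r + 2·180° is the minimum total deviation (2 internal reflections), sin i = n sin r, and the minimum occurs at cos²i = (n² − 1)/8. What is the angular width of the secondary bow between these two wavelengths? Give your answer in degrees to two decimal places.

2.60°

At 456 nm (n = 1.341): cos²i = 0.09979 → i = 71.586°, r = 45.034°, D_min = 232.966°, rainbow angle = 52.966°.
At 616 nm (n = 1.331): cos²i = 0.09645 → i = 71.907°, r = 45.575°, D_min = 230.365°, rainbow angle = 50.365°.
Angular width = |52.966° − 50.365°| = 2.601°.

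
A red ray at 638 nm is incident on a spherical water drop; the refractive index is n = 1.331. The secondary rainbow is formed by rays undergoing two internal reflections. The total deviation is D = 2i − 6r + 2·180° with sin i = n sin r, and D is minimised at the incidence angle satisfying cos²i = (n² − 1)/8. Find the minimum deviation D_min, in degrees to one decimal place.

230.4°

cos²i = (1.77156 − 1)/8 = 0.09645; i = arccos(0.31056) = 71.907°.
sin r = sin 71.907°/1.331 = 0.71417; r = 45.575°.
D_min = 2·71.907° − 6·45.575° + 360° = 230.365°.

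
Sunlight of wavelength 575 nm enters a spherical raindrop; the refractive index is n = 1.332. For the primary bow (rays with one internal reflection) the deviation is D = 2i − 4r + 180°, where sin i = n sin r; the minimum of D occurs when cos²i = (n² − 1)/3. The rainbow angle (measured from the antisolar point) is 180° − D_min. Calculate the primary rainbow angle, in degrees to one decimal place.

42.2°

cos²i = (1.77422 − 1)/3 = 0.25807; i = arccos(0.50801) = 59.469°.
sin r = sin 59.469°/1.332 = 0.64666; r = 40.290°.
D_min = 2·59.469° − 4·40.290° + 180° = 137.776°.
Rainbow angle = 180° − D_min = 42.224°.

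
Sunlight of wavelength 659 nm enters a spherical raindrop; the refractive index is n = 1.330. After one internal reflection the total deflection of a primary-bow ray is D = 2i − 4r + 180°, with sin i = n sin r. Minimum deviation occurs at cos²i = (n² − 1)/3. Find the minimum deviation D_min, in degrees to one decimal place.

137.5°

cos²i = (1.76890 − 1)/3 = 0.25630; i = arccos(0.50626) = 59.585°.
sin r = sin 59.585°/1.330 = 0.64841; r = 40.422°.
D_min = 2·59.585° − 4·40.422° + 180° = 137.484°.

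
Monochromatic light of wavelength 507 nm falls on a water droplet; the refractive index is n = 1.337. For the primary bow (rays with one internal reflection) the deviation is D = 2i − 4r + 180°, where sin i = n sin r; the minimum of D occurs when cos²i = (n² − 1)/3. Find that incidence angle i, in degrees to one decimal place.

cos²i = (1.337² − 1)/3 = (1.78757 − 1)/3 = 0.26252.
cos i = 0.51237, so i = 59.178°.

59.2°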